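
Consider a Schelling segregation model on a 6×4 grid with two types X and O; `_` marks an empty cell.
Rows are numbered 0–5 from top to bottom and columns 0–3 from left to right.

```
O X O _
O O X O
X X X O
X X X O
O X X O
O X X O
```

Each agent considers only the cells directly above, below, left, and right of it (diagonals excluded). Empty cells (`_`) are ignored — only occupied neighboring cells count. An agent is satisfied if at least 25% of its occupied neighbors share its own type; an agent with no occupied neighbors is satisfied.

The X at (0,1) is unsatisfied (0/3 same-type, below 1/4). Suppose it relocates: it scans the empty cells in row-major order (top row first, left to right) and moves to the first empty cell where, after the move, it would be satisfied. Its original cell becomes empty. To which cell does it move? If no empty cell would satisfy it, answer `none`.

none

Vacating (0,1). Empty cells in order:
  (0,3): 0/2 same-type → still unsatisfied.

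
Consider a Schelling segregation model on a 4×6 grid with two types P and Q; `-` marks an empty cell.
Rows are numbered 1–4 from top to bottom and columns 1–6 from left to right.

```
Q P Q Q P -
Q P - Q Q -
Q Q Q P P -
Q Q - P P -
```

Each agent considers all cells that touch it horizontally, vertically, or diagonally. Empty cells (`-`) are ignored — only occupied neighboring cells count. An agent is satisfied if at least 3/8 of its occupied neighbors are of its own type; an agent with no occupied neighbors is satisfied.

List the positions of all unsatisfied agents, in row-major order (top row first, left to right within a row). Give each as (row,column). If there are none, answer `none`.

(1,1), (1,2), (1,5), (2,2)

Row 1: (1,1)Q 1/3 ✗ · (1,2)P 1/4 ✗ · (1,3)Q 2/4 ✓ · (1,4)Q 3/4 ✓ · (1,5)P 0/3 ✗
Row 2: (2,1)Q 3/5 ✓ · (2,2)P 1/7 ✗ · (2,4)Q 4/7 ✓ · (2,5)Q 2/5 ✓
Row 3: (3,1)Q 4/5 ✓ · (3,2)Q 5/6 ✓ · (3,3)Q 3/6 ✓ · (3,4)P 3/6 ✓ · (3,5)P 3/5 ✓
Row 4: (4,1)Q 3/3 ✓ · (4,2)Q 4/4 ✓ · (4,4)P 3/4 ✓ · (4,5)P 3/3 ✓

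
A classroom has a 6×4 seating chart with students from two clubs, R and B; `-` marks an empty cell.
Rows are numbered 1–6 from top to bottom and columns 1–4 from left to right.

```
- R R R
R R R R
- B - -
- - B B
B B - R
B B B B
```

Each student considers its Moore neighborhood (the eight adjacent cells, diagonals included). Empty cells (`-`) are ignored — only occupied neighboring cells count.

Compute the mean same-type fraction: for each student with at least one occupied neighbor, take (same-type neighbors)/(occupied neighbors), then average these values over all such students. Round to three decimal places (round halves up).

(1,2)R 4/4
(1,3)R 5/5
(1,4)R 3/3
(2,1)R 2/3
(2,2)R 4/5
(2,3)R 5/6
(2,4)R 3/3
(3,2)B 1/4
(4,3)B 3/4
(4,4)B 1/2
(5,1)B 3/3
(5,2)B 5/5
(5,4)R 0/4
(6,1)B 3/3
(6,2)B 4/4
(6,3)B 3/4
(6,4)B 1/2
Sum over 17 students: 4/4 + 5/5 + 3/3 + 2/3 + 4/5 + 5/6 + 3/3 + 1/4 + 3/4 + 1/2 + 3/3 + 5/5 + 0/4 + 3/3 + 4/4 + 3/4 + 1/2 = 261/20; mean = 261/20 ÷ 17 = 261/340 = 0.767647… → 0.768.

0.768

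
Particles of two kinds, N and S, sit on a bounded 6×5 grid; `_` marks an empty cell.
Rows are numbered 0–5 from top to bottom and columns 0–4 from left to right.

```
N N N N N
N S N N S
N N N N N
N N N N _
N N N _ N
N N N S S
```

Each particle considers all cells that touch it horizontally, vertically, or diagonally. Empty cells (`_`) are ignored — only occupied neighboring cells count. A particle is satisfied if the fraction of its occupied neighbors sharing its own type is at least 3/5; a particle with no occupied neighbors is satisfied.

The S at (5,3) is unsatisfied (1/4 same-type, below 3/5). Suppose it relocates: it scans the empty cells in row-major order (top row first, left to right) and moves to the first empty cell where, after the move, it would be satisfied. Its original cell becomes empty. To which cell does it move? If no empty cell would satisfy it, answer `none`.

Vacating (5,3). Empty cells in order:
  (3,4): 0/4 same-type → still unsatisfied.
  (4,3): 1/6 same-type → still unsatisfied.

none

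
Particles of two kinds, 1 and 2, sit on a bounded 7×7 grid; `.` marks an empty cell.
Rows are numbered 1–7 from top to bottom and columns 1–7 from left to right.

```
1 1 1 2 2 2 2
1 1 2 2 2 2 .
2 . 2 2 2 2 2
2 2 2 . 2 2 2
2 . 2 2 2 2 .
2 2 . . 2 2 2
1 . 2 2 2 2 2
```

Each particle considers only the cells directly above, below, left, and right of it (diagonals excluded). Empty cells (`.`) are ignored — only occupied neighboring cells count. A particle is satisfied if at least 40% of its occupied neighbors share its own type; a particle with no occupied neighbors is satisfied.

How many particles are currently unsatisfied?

2

(1,1)1 2/2 satisfied
(1,2)1 3/3 satisfied
(1,3)1 1/3 not
(1,4)2 2/3 satisfied
(1,5)2 3/3 satisfied
(1,6)2 3/3 satisfied
(1,7)2 1/1 satisfied
(2,1)1 2/3 satisfied
(2,2)1 2/3 satisfied
(2,3)2 2/4 satisfied
(2,4)2 4/4 satisfied
(2,5)2 4/4 satisfied
(2,6)2 3/3 satisfied
(3,1)2 1/2 satisfied
(3,3)2 3/3 satisfied
(3,4)2 3/3 satisfied
(3,5)2 4/4 satisfied
(3,6)2 4/4 satisfied
(3,7)2 2/2 satisfied
(4,1)2 3/3 satisfied
(4,2)2 2/2 satisfied
(4,3)2 3/3 satisfied
(4,5)2 3/3 satisfied
(4,6)2 4/4 satisfied
(4,7)2 2/2 satisfied
(5,1)2 2/2 satisfied
(5,3)2 2/2 satisfied
(5,4)2 2/2 satisfied
(5,5)2 4/4 satisfied
(5,6)2 3/3 satisfied
(6,1)2 2/3 satisfied
(6,2)2 1/1 satisfied
(6,5)2 3/3 satisfied
(6,6)2 4/4 satisfied
(6,7)2 2/2 satisfied
(7,1)1 0/1 not
(7,3)2 1/1 satisfied
(7,4)2 2/2 satisfied
(7,5)2 3/3 satisfied
(7,6)2 3/3 satisfied
(7,7)2 2/2 satisfied
Unsatisfied: (1,3), (7,1) — 2 in total.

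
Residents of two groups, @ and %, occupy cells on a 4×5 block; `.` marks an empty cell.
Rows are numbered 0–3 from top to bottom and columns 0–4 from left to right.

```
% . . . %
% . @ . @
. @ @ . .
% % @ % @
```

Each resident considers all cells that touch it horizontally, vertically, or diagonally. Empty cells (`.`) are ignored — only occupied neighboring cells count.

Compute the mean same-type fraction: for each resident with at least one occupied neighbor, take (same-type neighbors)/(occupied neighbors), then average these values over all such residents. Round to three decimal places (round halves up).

(0,0)% 1/1
(0,4)% 0/1
(1,0)% 1/2
(1,2)@ 2/2
(1,4)@ 0/1
(2,1)@ 3/6
(2,2)@ 3/5
(3,0)% 1/2
(3,1)% 1/4
(3,2)@ 2/4
(3,3)% 0/3
(3,4)@ 0/1
Sum over 12 residents: 1/1 + 0/1 + 1/2 + 2/2 + 0/1 + 3/6 + 3/5 + 1/2 + 1/4 + 2/4 + 0/3 + 0/1 = 97/20; mean = 97/20 ÷ 12 = 97/240 = 0.404166… → 0.404.

0.404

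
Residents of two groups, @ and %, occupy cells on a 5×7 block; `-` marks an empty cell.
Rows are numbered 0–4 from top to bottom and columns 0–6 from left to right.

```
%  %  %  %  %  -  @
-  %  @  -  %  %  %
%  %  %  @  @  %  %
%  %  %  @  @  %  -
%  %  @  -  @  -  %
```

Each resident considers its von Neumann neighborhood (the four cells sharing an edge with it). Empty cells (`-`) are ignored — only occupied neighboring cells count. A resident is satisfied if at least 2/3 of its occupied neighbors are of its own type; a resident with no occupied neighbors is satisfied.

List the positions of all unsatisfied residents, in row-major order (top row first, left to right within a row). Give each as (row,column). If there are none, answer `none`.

(0,6), (1,2), (2,2), (2,4), (3,2), (3,5), (4,2)

(0,0)% 1/1 ✓
(0,1)% 3/3 ✓
(0,2)% 2/3 ✓
(0,3)% 2/2 ✓
(0,4)% 2/2 ✓
(0,6)@ 0/1 ✗
(1,1)% 2/3 ✓
(1,2)@ 0/3 ✗
(1,4)% 2/3 ✓
(1,5)% 3/3 ✓
(1,6)% 2/3 ✓
(2,0)% 2/2 ✓
(2,1)% 4/4 ✓
(2,2)% 2/4 ✗
(2,3)@ 2/3 ✓
(2,4)@ 2/4 ✗
(2,5)% 3/4 ✓
(2,6)% 2/2 ✓
(3,0)% 3/3 ✓
(3,1)% 4/4 ✓
(3,2)% 2/4 ✗
(3,3)@ 2/3 ✓
(3,4)@ 3/4 ✓
(3,5)% 1/2 ✗
(4,0)% 2/2 ✓
(4,1)% 2/3 ✓
(4,2)@ 0/2 ✗
(4,4)@ 1/1 ✓
(4,6)% 0/0 ✓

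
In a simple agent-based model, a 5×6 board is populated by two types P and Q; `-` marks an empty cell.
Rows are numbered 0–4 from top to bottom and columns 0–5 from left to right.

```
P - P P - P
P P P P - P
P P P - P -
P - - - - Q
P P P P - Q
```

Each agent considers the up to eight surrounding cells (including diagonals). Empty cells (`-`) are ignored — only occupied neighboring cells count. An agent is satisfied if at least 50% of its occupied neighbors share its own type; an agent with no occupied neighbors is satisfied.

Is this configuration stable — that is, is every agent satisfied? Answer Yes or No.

Row 0: (0,0)P 2/2 ✓ · (0,2)P 4/4 ✓ · (0,3)P 3/3 ✓ · (0,5)P 1/1 ✓
Row 1: (1,0)P 4/4 ✓ · (1,1)P 7/7 ✓ · (1,2)P 6/6 ✓ · (1,3)P 5/5 ✓ · (1,5)P 2/2 ✓
Row 2: (2,0)P 4/4 ✓ · (2,1)P 6/6 ✓ · (2,2)P 4/4 ✓ · (2,4)P 2/3 ✓
Row 3: (3,0)P 4/4 ✓ · (3,5)Q 1/2 ✓
Row 4: (4,0)P 2/2 ✓ · (4,1)P 3/3 ✓ · (4,2)P 2/2 ✓ · (4,3)P 1/1 ✓ · (4,5)Q 1/1 ✓
All meet the threshold, so the configuration is stable.

Yes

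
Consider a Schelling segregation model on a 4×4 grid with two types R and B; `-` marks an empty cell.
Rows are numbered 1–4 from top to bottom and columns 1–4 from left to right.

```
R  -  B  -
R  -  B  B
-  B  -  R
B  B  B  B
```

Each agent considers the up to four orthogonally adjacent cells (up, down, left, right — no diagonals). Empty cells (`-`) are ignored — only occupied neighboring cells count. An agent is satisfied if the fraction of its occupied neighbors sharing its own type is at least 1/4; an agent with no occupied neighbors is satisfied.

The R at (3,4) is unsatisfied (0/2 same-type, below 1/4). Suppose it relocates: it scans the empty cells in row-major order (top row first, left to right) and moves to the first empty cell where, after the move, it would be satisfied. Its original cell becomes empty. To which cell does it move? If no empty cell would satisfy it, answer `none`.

(1,2)

Vacating (3,4). Empty cells in order:
  (1,2): 1/2 same-type → satisfied — stop here.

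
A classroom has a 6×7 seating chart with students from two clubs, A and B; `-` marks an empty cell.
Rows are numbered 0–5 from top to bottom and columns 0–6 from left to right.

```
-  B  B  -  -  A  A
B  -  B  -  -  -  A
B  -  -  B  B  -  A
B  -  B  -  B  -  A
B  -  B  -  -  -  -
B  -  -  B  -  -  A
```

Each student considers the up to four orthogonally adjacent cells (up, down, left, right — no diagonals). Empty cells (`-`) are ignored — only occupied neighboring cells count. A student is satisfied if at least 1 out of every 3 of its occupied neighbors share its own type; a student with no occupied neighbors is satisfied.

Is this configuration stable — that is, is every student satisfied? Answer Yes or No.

Yes

Row 0: (0,1)B 1/1 ✓ · (0,2)B 2/2 ✓ · (0,5)A 1/1 ✓ · (0,6)A 2/2 ✓
Row 1: (1,0)B 1/1 ✓ · (1,2)B 1/1 ✓ · (1,6)A 2/2 ✓
Row 2: (2,0)B 2/2 ✓ · (2,3)B 1/1 ✓ · (2,4)B 2/2 ✓ · (2,6)A 2/2 ✓
Row 3: (3,0)B 2/2 ✓ · (3,2)B 1/1 ✓ · (3,4)B 1/1 ✓ · (3,6)A 1/1 ✓
Row 4: (4,0)B 2/2 ✓ · (4,2)B 1/1 ✓
Row 5: (5,0)B 1/1 ✓ · (5,3)B 0/0 ✓ · (5,6)A 0/0 ✓
All meet the threshold, so the configuration is stable.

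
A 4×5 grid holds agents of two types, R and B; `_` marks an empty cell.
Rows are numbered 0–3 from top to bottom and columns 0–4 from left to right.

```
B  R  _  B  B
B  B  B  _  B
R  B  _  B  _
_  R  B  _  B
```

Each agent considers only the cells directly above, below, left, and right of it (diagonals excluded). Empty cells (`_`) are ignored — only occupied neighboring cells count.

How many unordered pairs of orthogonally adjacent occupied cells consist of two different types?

Scan each occupied cell's neighbors to the right and below so each pair is counted once.
Row 0: B(0,0)–R(0,1)≠ B(0,0)–B(1,0)= R(0,1)–B(1,1)≠ B(0,3)–B(0,4)= B(0,4)–B(1,4)=  → 2/5 unlike.
Row 1: B(1,0)–B(1,1)= B(1,0)–R(2,0)≠ B(1,1)–B(1,2)= B(1,1)–B(2,1)=  → 1/4 unlike.
Row 2: R(2,0)–B(2,1)≠ B(2,1)–R(3,1)≠  → 2/2 unlike.
Row 3: R(3,1)–B(3,2)≠  → 1/1 unlike.
Total adjacent occupied pairs: 12; unlike-type pairs: 6.

6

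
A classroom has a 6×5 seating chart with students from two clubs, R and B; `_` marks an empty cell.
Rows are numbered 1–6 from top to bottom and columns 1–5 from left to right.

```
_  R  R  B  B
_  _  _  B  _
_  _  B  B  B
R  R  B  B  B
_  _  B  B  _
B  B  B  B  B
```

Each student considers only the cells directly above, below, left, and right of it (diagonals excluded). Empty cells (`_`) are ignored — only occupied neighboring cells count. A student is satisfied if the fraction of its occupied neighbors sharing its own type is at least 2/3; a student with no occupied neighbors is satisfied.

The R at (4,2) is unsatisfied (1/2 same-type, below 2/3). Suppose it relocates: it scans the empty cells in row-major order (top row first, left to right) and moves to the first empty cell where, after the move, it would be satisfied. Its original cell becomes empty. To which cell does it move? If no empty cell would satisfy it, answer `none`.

(1,1)

Vacating (4,2). Empty cells in order:
  (1,1): 1/1 same-type → satisfied — stop here.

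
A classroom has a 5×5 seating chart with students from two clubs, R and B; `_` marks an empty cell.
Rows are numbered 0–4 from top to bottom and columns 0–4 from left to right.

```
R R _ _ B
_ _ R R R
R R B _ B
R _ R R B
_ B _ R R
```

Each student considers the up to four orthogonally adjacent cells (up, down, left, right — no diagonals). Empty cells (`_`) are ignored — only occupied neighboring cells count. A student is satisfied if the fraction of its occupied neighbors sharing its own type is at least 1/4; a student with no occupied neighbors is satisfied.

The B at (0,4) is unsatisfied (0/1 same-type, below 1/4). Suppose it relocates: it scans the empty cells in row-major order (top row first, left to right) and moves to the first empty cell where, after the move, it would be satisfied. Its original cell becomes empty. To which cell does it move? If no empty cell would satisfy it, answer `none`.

Vacating (0,4). Empty cells in order:
  (0,2): 0/2 same-type → still unsatisfied.
  (0,3): 0/1 same-type → still unsatisfied.
  (1,0): 0/2 same-type → still unsatisfied.
  (1,1): 0/3 same-type → still unsatisfied.
  (2,3): 2/4 same-type → satisfied — stop here.

(2,3)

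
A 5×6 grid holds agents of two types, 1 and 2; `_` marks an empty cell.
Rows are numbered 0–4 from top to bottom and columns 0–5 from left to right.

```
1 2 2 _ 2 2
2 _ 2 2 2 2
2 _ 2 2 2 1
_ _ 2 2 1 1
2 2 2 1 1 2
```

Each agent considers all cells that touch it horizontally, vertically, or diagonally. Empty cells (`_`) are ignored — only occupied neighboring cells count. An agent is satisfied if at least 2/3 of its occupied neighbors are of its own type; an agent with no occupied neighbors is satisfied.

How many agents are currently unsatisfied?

Row 0: (0,0)1 0/2 not · (0,1)2 3/4 satisfied · (0,2)2 3/3 satisfied · (0,4)2 4/4 satisfied · (0,5)2 3/3 satisfied
Row 1: (1,0)2 2/3 satisfied · (1,2)2 5/5 satisfied · (1,3)2 7/7 satisfied · (1,4)2 6/7 satisfied · (1,5)2 4/5 satisfied
Row 2: (2,0)2 1/1 satisfied · (2,2)2 5/5 satisfied · (2,3)2 7/8 satisfied · (2,4)2 5/8 not · (2,5)1 2/5 not
Row 3: (3,2)2 5/6 satisfied · (3,3)2 5/8 not · (3,4)1 4/8 not · (3,5)1 3/5 not
Row 4: (4,0)2 1/1 satisfied · (4,1)2 3/3 satisfied · (4,2)2 3/4 satisfied · (4,3)1 2/5 not · (4,4)1 3/5 not · (4,5)2 0/3 not
Unsatisfied: (0,0), (2,4), (2,5), (3,3), (3,4), (3,5), (4,3), (4,4), (4,5) — 9 in total.

9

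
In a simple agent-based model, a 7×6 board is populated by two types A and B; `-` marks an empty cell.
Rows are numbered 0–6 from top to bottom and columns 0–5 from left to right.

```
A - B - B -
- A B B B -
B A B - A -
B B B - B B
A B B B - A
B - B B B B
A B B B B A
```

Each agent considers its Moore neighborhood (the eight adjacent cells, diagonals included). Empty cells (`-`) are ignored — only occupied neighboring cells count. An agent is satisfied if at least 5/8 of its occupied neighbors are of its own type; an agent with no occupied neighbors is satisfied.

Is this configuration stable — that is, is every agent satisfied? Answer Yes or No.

No

(0,0)A 1/1 ok
(0,2)B 2/3 ok
(0,4)B 2/2 ok
(1,1)A 2/6 unhappy
(1,2)B 3/5 unhappy
(1,3)B 5/6 ok
(1,4)B 2/3 ok
(2,0)B 2/4 unhappy
(2,1)A 1/7 unhappy
(2,2)B 4/6 ok
(2,4)A 0/4 unhappy
(3,0)B 3/5 unhappy
(3,1)B 6/8 ok
(3,2)B 5/6 ok
(3,4)B 2/4 unhappy
(3,5)B 1/3 unhappy
(4,0)A 0/4 unhappy
(4,1)B 6/7 ok
(4,2)B 6/6 ok
(4,3)B 6/6 ok
(4,5)A 0/4 unhappy
(5,0)B 2/4 unhappy
(5,2)B 7/7 ok
(5,3)B 7/7 ok
(5,4)B 5/7 ok
(5,5)B 2/4 unhappy
(6,0)A 0/2 unhappy
(6,1)B 3/4 ok
(6,2)B 4/4 ok
(6,3)B 5/5 ok
(6,4)B 4/5 ok
(6,5)A 0/3 unhappy
For instance (1,1) has only 2/6 same-type neighbors, below 5/8.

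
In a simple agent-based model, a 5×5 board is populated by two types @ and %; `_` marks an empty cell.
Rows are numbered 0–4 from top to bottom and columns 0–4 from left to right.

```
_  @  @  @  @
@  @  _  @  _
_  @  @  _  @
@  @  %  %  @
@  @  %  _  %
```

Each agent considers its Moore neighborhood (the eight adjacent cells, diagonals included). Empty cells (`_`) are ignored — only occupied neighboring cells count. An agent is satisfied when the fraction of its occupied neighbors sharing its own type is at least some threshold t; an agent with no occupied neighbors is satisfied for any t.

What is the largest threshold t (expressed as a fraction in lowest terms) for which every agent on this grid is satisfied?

1/3

Row 0: (0,1)@ 3/3 · (0,2)@ 4/4 · (0,3)@ 3/3 · (0,4)@ 2/2
Row 1: (1,0)@ 3/3 · (1,1)@ 5/5 · (1,3)@ 5/5
Row 2: (2,1)@ 5/6 · (2,2)@ 4/6 · (2,4)@ 2/3
Row 3: (3,0)@ 4/4 · (3,1)@ 5/7 · (3,2)% 2/6 · (3,3)% 3/6 · (3,4)@ 1/3
Row 4: (4,0)@ 3/3 · (4,1)@ 3/5 · (4,2)% 2/4 · (4,4)% 1/2
The smallest same-type fraction is 2/6 at (3,2), which reduces to 1/3. Any threshold above that leaves this agent unsatisfied.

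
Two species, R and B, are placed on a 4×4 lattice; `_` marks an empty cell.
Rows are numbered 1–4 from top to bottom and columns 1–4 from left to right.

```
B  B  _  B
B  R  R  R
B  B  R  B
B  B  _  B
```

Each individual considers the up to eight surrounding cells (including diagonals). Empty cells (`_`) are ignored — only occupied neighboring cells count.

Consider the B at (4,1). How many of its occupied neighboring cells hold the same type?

3

Occupied neighbors of (4,1): (3,1)=B, (3,2)=B, (4,2)=B.
Same type (B): 3 of 3.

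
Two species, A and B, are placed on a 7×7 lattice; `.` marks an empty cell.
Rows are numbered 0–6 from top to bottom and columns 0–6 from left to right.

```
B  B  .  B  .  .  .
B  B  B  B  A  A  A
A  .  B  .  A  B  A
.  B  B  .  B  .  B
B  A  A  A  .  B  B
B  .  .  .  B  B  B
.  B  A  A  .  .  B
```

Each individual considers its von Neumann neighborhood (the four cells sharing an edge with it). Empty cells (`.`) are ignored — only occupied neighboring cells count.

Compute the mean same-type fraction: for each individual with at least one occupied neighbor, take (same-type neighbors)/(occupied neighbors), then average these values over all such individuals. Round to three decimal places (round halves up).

0.697

Row 0: (0,0)B 2/2 · (0,1)B 2/2 · (0,3)B 1/1
Row 1: (1,0)B 2/3 · (1,1)B 3/3 · (1,2)B 3/3 · (1,3)B 2/3 · (1,4)A 2/3 · (1,5)A 2/3 · (1,6)A 2/2
Row 2: (2,0)A 0/1 · (2,2)B 2/2 · (2,4)A 1/3 · (2,5)B 0/3 · (2,6)A 1/3
Row 3: (3,1)B 1/2 · (3,2)B 2/3 · (3,4)B 0/1 · (3,6)B 1/2
Row 4: (4,0)B 1/2 · (4,1)A 1/3 · (4,2)A 2/3 · (4,3)A 1/1 · (4,5)B 2/2 · (4,6)B 3/3
Row 5: (5,0)B 1/1 · (5,4)B 1/1 · (5,5)B 3/3 · (5,6)B 3/3
Row 6: (6,1)B 0/1 · (6,2)A 1/2 · (6,3)A 1/1 · (6,6)B 1/1
Sum over 33 individuals: 2/2 + 2/2 + 1/1 + 2/3 + 3/3 + 3/3 + 2/3 + 2/3 + 2/3 + 2/2 + 0/1 + 2/2 + 1/3 + 0/3 + 1/3 + 1/2 + 2/3 + 0/1 + 1/2 + 1/2 + 1/3 + 2/3 + 1/1 + 2/2 + 3/3 + 1/1 + 1/1 + 3/3 + 3/3 + 0/1 + 1/2 + 1/1 + 1/1 = 23; mean = 23 ÷ 33 = 23/33 = 0.696969… → 0.697.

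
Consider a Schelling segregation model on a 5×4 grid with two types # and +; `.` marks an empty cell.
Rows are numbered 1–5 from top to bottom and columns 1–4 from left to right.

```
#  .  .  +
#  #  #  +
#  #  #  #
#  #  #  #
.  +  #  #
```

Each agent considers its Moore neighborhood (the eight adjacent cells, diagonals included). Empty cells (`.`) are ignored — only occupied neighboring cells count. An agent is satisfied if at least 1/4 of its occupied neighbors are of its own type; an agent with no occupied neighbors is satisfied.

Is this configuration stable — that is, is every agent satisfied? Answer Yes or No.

No

(1,1)# 2/2 ok
(1,4)+ 1/2 ok
(2,1)# 4/4 ok
(2,2)# 6/6 ok
(2,3)# 4/6 ok
(2,4)+ 1/4 ok
(3,1)# 5/5 ok
(3,2)# 8/8 ok
(3,3)# 7/8 ok
(3,4)# 4/5 ok
(4,1)# 3/4 ok
(4,2)# 6/7 ok
(4,3)# 7/8 ok
(4,4)# 5/5 ok
(5,2)+ 0/4 unhappy
(5,3)# 4/5 ok
(5,4)# 3/3 ok
For instance (5,2) has only 0/4 same-type neighbors, below 1/4.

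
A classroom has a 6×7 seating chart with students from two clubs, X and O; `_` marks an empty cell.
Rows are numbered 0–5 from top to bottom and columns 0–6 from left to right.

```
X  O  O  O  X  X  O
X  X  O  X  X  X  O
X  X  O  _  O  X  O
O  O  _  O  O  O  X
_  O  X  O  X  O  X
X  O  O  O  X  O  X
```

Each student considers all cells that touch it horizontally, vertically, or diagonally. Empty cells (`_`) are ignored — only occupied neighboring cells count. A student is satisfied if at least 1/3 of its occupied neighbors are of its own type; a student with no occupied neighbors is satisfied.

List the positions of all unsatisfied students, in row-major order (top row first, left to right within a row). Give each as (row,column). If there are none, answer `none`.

(0,0)X 2/3 satisfied
(0,1)O 2/5 satisfied
(0,2)O 3/5 satisfied
(0,3)O 2/5 satisfied
(0,4)X 4/5 satisfied
(0,5)X 3/5 satisfied
(0,6)O 1/3 satisfied
(1,0)X 4/5 satisfied
(1,1)X 4/8 satisfied
(1,2)O 4/7 satisfied
(1,3)X 2/7 not
(1,4)X 5/7 satisfied
(1,5)X 4/8 satisfied
(1,6)O 2/5 satisfied
(2,0)X 3/5 satisfied
(2,1)X 3/7 satisfied
(2,2)O 3/6 satisfied
(2,4)O 3/7 satisfied
(2,5)X 3/8 satisfied
(2,6)O 2/5 satisfied
(3,0)O 2/4 satisfied
(3,1)O 3/6 satisfied
(3,3)O 4/6 satisfied
(3,4)O 5/7 satisfied
(3,5)O 4/8 satisfied
(3,6)X 2/5 satisfied
(4,1)O 4/6 satisfied
(4,2)X 0/7 not
(4,3)O 4/7 satisfied
(4,4)X 1/8 not
(4,5)O 3/8 satisfied
(4,6)X 2/5 satisfied
(5,0)X 0/2 not
(5,1)O 2/4 satisfied
(5,2)O 4/5 satisfied
(5,3)O 2/5 satisfied
(5,4)X 1/5 not
(5,5)O 1/5 not
(5,6)X 1/3 satisfied

(1,3), (4,2), (4,4), (5,0), (5,4), (5,5)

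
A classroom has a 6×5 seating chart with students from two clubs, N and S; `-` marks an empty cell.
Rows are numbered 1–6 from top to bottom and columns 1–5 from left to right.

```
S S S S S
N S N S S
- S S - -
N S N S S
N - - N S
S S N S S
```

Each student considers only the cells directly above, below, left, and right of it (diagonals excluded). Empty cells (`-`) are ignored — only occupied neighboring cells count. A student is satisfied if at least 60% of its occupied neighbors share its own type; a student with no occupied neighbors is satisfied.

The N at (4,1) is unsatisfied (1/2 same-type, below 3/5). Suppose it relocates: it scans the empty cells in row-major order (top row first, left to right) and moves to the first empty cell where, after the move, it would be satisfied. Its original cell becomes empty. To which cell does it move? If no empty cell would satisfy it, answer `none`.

Vacating (4,1). Empty cells in order:
  (3,1): 1/2 same-type → still unsatisfied.
  (3,4): 0/3 same-type → still unsatisfied.
  (3,5): 0/2 same-type → still unsatisfied.
  (5,2): 1/3 same-type → still unsatisfied.
  (5,3): 3/3 same-type → satisfied — stop here.

(5,3)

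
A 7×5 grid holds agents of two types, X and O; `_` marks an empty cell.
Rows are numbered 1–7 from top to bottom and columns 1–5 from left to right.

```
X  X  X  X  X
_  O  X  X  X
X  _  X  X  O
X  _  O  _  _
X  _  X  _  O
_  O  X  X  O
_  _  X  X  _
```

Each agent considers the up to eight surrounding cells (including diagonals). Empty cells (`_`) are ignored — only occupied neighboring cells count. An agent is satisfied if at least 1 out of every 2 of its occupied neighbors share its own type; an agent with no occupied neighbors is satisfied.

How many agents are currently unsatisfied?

Row 1: (1,1)X 1/2 satisfied · (1,2)X 3/4 satisfied · (1,3)X 4/5 satisfied · (1,4)X 5/5 satisfied · (1,5)X 3/3 satisfied
Row 2: (2,2)O 0/6 not · (2,3)X 6/7 satisfied · (2,4)X 7/8 satisfied · (2,5)X 4/5 satisfied
Row 3: (3,1)X 1/2 satisfied · (3,3)X 3/5 satisfied · (3,4)X 4/6 satisfied · (3,5)O 0/3 not
Row 4: (4,1)X 2/2 satisfied · (4,3)O 0/3 not
Row 5: (5,1)X 1/2 satisfied · (5,3)X 2/4 satisfied · (5,5)O 1/2 satisfied
Row 6: (6,2)O 0/4 not · (6,3)X 4/5 satisfied · (6,4)X 4/6 satisfied · (6,5)O 1/3 not
Row 7: (7,3)X 3/4 satisfied · (7,4)X 3/4 satisfied
Unsatisfied: (2,2), (3,5), (4,3), (6,2), (6,5) — 5 in total.

5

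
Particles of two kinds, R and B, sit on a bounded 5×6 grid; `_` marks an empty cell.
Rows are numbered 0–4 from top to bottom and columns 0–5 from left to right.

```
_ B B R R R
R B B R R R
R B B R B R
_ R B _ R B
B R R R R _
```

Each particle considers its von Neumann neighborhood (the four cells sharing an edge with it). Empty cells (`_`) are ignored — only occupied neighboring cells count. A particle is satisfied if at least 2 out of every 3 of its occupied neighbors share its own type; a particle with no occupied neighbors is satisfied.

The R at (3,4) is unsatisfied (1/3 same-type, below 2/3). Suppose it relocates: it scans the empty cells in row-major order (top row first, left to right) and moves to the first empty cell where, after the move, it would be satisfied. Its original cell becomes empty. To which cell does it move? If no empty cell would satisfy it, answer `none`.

(3,0)

Vacating (3,4). Empty cells in order:
  (0,0): 1/2 same-type → still unsatisfied.
  (3,0): 2/3 same-type → satisfied — stop here.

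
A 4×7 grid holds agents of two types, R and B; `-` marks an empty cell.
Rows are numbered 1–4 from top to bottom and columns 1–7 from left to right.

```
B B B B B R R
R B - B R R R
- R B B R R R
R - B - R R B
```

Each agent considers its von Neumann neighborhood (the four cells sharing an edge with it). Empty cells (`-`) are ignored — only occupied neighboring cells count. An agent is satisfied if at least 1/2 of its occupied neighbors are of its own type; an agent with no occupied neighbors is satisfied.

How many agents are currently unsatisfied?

5

(1,1)B 1/2 ok
(1,2)B 3/3 ok
(1,3)B 2/2 ok
(1,4)B 3/3 ok
(1,5)B 1/3 unhappy
(1,6)R 2/3 ok
(1,7)R 2/2 ok
(2,1)R 0/2 unhappy
(2,2)B 1/3 unhappy
(2,4)B 2/3 ok
(2,5)R 2/4 ok
(2,6)R 4/4 ok
(2,7)R 3/3 ok
(3,2)R 0/2 unhappy
(3,3)B 2/3 ok
(3,4)B 2/3 ok
(3,5)R 3/4 ok
(3,6)R 4/4 ok
(3,7)R 2/3 ok
(4,1)R 0/0 ok
(4,3)B 1/1 ok
(4,5)R 2/2 ok
(4,6)R 2/3 ok
(4,7)B 0/2 unhappy
Unsatisfied: (1,5), (2,1), (2,2), (3,2), (4,7) — 5 in total.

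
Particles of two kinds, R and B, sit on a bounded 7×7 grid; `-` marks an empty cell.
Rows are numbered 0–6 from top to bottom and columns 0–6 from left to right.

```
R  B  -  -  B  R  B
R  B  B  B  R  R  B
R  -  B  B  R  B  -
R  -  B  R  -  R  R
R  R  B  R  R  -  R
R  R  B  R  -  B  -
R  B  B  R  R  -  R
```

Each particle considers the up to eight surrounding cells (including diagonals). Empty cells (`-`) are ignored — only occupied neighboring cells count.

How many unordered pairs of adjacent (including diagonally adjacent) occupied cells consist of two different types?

Scan each occupied cell's neighbors to the right and below (and the two forward diagonals) so each pair is counted once.
Row 0: R(0,0)–B(0,1)≠ R(0,0)–R(1,0)= R(0,0)–B(1,1)≠ B(0,1)–B(1,1)= B(0,1)–B(1,2)= B(0,1)–R(1,0)≠ B(0,4)–R(0,5)≠ B(0,4)–R(1,4)≠ B(0,4)–R(1,5)≠ B(0,4)–B(1,3)= R(0,5)–B(0,6)≠ R(0,5)–R(1,5)= R(0,5)–B(1,6)≠ R(0,5)–R(1,4)= B(0,6)–B(1,6)= B(0,6)–R(1,5)≠  → 9/16 unlike.
Row 1: R(1,0)–B(1,1)≠ R(1,0)–R(2,0)= B(1,1)–B(1,2)= B(1,1)–B(2,2)= B(1,1)–R(2,0)≠ B(1,2)–B(1,3)= B(1,2)–B(2,2)= B(1,2)–B(2,3)= B(1,3)–R(1,4)≠ B(1,3)–B(2,3)= B(1,3)–R(2,4)≠ B(1,3)–B(2,2)= R(1,4)–R(1,5)= R(1,4)–R(2,4)= R(1,4)–B(2,5)≠ R(1,4)–B(2,3)≠ R(1,5)–B(1,6)≠ R(1,5)–B(2,5)≠ R(1,5)–R(2,4)= B(1,6)–B(2,5)=  → 8/20 unlike.
Row 2: R(2,0)–R(3,0)= B(2,2)–B(2,3)= B(2,2)–B(3,2)= B(2,2)–R(3,3)≠ B(2,3)–R(2,4)≠ B(2,3)–R(3,3)≠ B(2,3)–B(3,2)= R(2,4)–B(2,5)≠ R(2,4)–R(3,5)= R(2,4)–R(3,3)= B(2,5)–R(3,5)≠ B(2,5)–R(3,6)≠  → 6/12 unlike.
Row 3: R(3,0)–R(4,0)= R(3,0)–R(4,1)= B(3,2)–R(3,3)≠ B(3,2)–B(4,2)= B(3,2)–R(4,3)≠ B(3,2)–R(4,1)≠ R(3,3)–R(4,3)= R(3,3)–R(4,4)= R(3,3)–B(4,2)≠ R(3,5)–R(3,6)= R(3,5)–R(4,6)= R(3,5)–R(4,4)= R(3,6)–R(4,6)=  → 4/13 unlike.
Row 4: R(4,0)–R(4,1)= R(4,0)–R(5,0)= R(4,0)–R(5,1)= R(4,1)–B(4,2)≠ R(4,1)–R(5,1)= R(4,1)–B(5,2)≠ R(4,1)–R(5,0)= B(4,2)–R(4,3)≠ B(4,2)–B(5,2)= B(4,2)–R(5,3)≠ B(4,2)–R(5,1)≠ R(4,3)–R(4,4)= R(4,3)–R(5,3)= R(4,3)–B(5,2)≠ R(4,4)–B(5,5)≠ R(4,4)–R(5,3)= R(4,6)–B(5,5)≠  → 8/17 unlike.
Row 5: R(5,0)–R(5,1)= R(5,0)–R(6,0)= R(5,0)–B(6,1)≠ R(5,1)–B(5,2)≠ R(5,1)–B(6,1)≠ R(5,1)–B(6,2)≠ R(5,1)–R(6,0)= B(5,2)–R(5,3)≠ B(5,2)–B(6,2)= B(5,2)–R(6,3)≠ B(5,2)–B(6,1)= R(5,3)–R(6,3)= R(5,3)–R(6,4)= R(5,3)–B(6,2)≠ B(5,5)–R(6,6)≠ B(5,5)–R(6,4)≠  → 9/16 unlike.
Row 6: R(6,0)–B(6,1)≠ B(6,1)–B(6,2)= B(6,2)–R(6,3)≠ R(6,3)–R(6,4)=  → 2/4 unlike.
Total adjacent occupied pairs: 98; unlike-type pairs: 46.

46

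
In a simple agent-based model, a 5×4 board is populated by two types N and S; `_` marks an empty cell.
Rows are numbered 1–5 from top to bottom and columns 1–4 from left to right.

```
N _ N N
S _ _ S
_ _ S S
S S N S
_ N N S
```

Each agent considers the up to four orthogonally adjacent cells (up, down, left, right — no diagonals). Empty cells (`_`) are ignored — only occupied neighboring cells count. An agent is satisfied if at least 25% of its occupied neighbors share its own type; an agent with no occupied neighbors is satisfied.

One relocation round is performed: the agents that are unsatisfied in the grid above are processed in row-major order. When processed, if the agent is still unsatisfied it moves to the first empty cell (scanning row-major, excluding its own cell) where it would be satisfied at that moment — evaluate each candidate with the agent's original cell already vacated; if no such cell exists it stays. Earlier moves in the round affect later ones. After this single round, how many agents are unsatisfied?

Initially unsatisfied (in order): (1,1), (2,1).
  (1,1) → (1,2).
  (2,1): now satisfied by earlier moves; stays.
Resulting grid:
_ N N N
S _ _ S
_ _ S S
S S N S
_ N N S
All satisfied now.

0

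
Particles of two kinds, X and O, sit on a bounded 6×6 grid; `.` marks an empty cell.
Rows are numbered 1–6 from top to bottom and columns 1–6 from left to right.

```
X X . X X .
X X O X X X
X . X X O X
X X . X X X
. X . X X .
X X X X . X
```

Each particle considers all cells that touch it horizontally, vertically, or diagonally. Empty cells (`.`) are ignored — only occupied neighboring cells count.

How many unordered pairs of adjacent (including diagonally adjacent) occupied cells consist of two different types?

Scan each occupied cell's neighbors to the right and below (and the two forward diagonals) so each pair is counted once.
From row 1: 2 unlike of 13 pairs (running 2/13).
From row 2: 7 unlike of 18 pairs (running 9/31).
From row 3: 5 unlike of 14 pairs (running 14/45).
From row 4: 0 unlike of 10 pairs (running 14/55).
From row 5: 0 unlike of 8 pairs (running 14/63).
From row 6: 0 unlike of 3 pairs (running 14/66).
Total adjacent occupied pairs: 66; unlike-type pairs: 14.

14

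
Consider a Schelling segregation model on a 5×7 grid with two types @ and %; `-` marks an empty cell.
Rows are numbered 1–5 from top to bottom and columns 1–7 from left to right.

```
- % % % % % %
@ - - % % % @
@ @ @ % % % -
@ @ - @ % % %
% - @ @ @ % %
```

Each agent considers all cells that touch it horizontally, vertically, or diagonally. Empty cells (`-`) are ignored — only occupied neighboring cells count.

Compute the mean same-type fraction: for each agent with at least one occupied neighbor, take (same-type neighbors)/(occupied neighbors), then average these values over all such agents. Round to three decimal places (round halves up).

Row 1: (1,2)% 1/2 · (1,3)% 3/3 · (1,4)% 4/4 · (1,5)% 5/5 · (1,6)% 4/5 · (1,7)% 2/3
Row 2: (2,1)@ 2/3 · (2,4)% 6/7 · (2,5)% 8/8 · (2,6)% 6/7 · (2,7)@ 0/4
Row 3: (3,1)@ 4/4 · (3,2)@ 5/5 · (3,3)@ 3/5 · (3,4)% 4/6 · (3,5)% 7/8 · (3,6)% 6/7
Row 4: (4,1)@ 3/4 · (4,2)@ 5/6 · (4,4)@ 4/7 · (4,5)% 5/8 · (4,6)% 6/7 · (4,7)% 4/4
Row 5: (5,1)% 0/2 · (5,3)@ 3/3 · (5,4)@ 3/4 · (5,5)@ 2/5 · (5,6)% 4/5 · (5,7)% 3/3
Sum over 29 agents: 1/2 + 3/3 + 4/4 + 5/5 + 4/5 + 2/3 + 2/3 + 6/7 + 8/8 + 6/7 + 0/4 + 4/4 + 5/5 + 3/5 + 4/6 + 7/8 + 6/7 + 3/4 + 5/6 + 4/7 + 5/8 + 6/7 + 4/4 + 0/2 + 3/3 + 3/4 + 2/5 + 4/5 + 3/3 = 329/15; mean = 329/15 ÷ 29 = 329/435 = 0.756321… → 0.756.

0.756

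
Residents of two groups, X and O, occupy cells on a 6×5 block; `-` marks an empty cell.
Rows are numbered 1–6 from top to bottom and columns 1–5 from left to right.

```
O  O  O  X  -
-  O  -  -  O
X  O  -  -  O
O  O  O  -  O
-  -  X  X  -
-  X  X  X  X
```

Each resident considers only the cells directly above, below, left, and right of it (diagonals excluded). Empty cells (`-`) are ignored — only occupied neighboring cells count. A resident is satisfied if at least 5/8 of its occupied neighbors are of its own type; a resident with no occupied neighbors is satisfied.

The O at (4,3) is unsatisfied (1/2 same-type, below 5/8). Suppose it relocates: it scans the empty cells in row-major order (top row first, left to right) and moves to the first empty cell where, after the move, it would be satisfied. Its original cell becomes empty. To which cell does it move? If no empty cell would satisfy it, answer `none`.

(2,1)

Vacating (4,3). Empty cells in order:
  (1,5): 1/2 same-type → still unsatisfied.
  (2,1): 2/3 same-type → satisfied — stop here.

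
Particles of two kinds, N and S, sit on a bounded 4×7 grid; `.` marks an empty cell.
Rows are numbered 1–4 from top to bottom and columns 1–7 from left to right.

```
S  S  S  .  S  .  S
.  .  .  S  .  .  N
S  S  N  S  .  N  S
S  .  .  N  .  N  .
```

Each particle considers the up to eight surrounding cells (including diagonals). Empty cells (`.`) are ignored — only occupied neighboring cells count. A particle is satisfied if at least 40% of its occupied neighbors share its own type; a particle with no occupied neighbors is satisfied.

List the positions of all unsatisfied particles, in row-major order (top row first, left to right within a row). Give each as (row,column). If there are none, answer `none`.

(1,7), (2,7), (3,3), (3,4), (3,7)

Row 1: (1,1)S 1/1 ok · (1,2)S 2/2 ok · (1,3)S 2/2 ok · (1,5)S 1/1 ok · (1,7)S 0/1 unhappy
Row 2: (2,4)S 3/4 ok · (2,7)N 1/3 unhappy
Row 3: (3,1)S 2/2 ok · (3,2)S 2/3 ok · (3,3)N 1/4 unhappy · (3,4)S 1/3 unhappy · (3,6)N 2/3 ok · (3,7)S 0/3 unhappy
Row 4: (4,1)S 2/2 ok · (4,4)N 1/2 ok · (4,6)N 1/2 ok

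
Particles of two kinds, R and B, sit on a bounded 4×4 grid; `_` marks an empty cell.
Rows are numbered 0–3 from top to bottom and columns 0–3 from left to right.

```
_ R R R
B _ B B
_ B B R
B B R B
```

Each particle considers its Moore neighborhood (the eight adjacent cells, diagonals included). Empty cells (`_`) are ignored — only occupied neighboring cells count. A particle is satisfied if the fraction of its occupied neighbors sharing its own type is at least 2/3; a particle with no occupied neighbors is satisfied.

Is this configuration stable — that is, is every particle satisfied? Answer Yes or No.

Row 0: (0,1)R 1/3 unhappy · (0,2)R 2/4 unhappy · (0,3)R 1/3 unhappy
Row 1: (1,0)B 1/2 unhappy · (1,2)B 3/7 unhappy · (1,3)B 2/5 unhappy
Row 2: (2,1)B 5/6 ok · (2,2)B 5/7 ok · (2,3)R 1/5 unhappy
Row 3: (3,0)B 2/2 ok · (3,1)B 3/4 ok · (3,2)R 1/5 unhappy · (3,3)B 1/3 unhappy
For instance (0,1) has only 1/3 same-type neighbors, below 2/3.

No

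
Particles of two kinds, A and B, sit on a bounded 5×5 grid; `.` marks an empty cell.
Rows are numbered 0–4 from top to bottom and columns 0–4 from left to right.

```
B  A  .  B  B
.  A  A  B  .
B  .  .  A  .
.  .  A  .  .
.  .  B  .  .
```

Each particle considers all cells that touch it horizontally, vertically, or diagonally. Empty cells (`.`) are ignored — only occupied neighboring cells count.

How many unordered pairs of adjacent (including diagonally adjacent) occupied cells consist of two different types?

7

Scan each occupied cell's neighbors to the right and below (and the two forward diagonals) so each pair is counted once.
Row 0: B(0,0)–A(0,1)≠ B(0,0)–A(1,1)≠ A(0,1)–A(1,1)= A(0,1)–A(1,2)= B(0,3)–B(0,4)= B(0,3)–B(1,3)= B(0,3)–A(1,2)≠ B(0,4)–B(1,3)=  → 3/8 unlike.
Row 1: A(1,1)–A(1,2)= A(1,1)–B(2,0)≠ A(1,2)–B(1,3)≠ A(1,2)–A(2,3)= B(1,3)–A(2,3)≠  → 3/5 unlike.
Row 2: A(2,3)–A(3,2)=  → 0/1 unlike.
Row 3: A(3,2)–B(4,2)≠  → 1/1 unlike.
Total adjacent occupied pairs: 15; unlike-type pairs: 7.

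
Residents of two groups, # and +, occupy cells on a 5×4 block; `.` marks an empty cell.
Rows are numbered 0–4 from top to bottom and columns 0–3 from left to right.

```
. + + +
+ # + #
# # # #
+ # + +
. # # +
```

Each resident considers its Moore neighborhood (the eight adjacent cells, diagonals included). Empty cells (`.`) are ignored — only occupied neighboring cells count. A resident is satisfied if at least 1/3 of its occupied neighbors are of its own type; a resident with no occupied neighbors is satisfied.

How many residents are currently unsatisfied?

3

Row 0: (0,1)+ 3/4 satisfied · (0,2)+ 3/5 satisfied · (0,3)+ 2/3 satisfied
Row 1: (1,0)+ 1/4 not · (1,1)# 3/7 satisfied · (1,2)+ 3/8 satisfied · (1,3)# 2/5 satisfied
Row 2: (2,0)# 3/5 satisfied · (2,1)# 4/8 satisfied · (2,2)# 5/8 satisfied · (2,3)# 2/5 satisfied
Row 3: (3,0)+ 0/4 not · (3,1)# 5/7 satisfied · (3,2)+ 2/8 not · (3,3)+ 2/5 satisfied
Row 4: (4,1)# 2/4 satisfied · (4,2)# 2/5 satisfied · (4,3)+ 2/3 satisfied
Unsatisfied: (1,0), (3,0), (3,2) — 3 in total.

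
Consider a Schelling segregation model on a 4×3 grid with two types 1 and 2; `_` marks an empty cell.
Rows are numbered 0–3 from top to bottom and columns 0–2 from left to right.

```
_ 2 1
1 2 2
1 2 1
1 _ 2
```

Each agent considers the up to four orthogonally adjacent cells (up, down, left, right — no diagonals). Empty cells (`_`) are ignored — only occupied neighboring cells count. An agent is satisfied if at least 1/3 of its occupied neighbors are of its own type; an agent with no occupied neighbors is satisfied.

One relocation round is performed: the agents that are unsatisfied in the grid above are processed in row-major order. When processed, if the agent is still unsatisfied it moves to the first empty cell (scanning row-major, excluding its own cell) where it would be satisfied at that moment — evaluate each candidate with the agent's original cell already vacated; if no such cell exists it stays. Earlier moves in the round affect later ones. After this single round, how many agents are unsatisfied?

Initially unsatisfied (in order): (0,2), (2,2), (3,2).
  (0,2) → (0,0).
  (2,2) → (3,1).
  (3,2) → (0,2).
Resulting grid:
1 2 2
1 2 2
1 2 _
1 1 _
All satisfied now.

0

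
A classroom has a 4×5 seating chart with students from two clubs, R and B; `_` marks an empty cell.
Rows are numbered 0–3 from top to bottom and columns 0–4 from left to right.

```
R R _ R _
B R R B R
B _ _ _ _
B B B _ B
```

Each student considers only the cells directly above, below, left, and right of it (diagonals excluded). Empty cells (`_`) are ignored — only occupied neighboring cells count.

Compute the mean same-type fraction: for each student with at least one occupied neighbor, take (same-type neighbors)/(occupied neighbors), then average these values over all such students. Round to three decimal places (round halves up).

0.583

Row 0: (0,0)R 1/2 · (0,1)R 2/2 · (0,3)R 0/1
Row 1: (1,0)B 1/3 · (1,1)R 2/3 · (1,2)R 1/2 · (1,3)B 0/3 · (1,4)R 0/1
Row 2: (2,0)B 2/2
Row 3: (3,0)B 2/2 · (3,1)B 2/2 · (3,2)B 1/1 · (3,4)B — no occupied neighbors
Sum over 12 students: 1/2 + 2/2 + 0/1 + 1/3 + 2/3 + 1/2 + 0/3 + 0/1 + 2/2 + 2/2 + 2/2 + 1/1 = 7; mean = 7 ÷ 12 = 7/12 = 0.583333… → 0.583.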